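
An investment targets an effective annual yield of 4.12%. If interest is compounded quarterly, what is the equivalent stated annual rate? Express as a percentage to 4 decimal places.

(1 + r/4)^4 − 1 = 0.0412, so 1 + r/4 = 1.0412^(1/4).
r/4 = 0.010145, so r = 0.040578 = 4.0578%.

4.0578%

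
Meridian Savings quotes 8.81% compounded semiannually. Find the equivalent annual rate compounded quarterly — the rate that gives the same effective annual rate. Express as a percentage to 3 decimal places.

EAR = (1 + 0.0881/2)^2 − 1 = 0.090040.
Solve (1 + r/4)^4 = 1.090040: r/4 = 1.090040^(1/4) − 1 = 0.021788, so r = 0.087151 = 8.715%.

8.715%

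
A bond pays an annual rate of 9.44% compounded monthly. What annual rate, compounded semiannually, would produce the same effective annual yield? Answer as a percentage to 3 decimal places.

EAR = (1 + 0.0944/12)^12 − 1 = 0.098593.
Solve (1 + r/2)^2 = 1.098593: r/2 = 1.098593^(1/2) − 1 = 0.048138, so r = 0.096276 = 9.628%.

9.628%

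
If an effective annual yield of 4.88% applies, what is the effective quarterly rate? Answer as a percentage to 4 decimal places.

The per-quarter rate i satisfies (1 + i)^4 = 1 + 0.0488.
i = 1.0488^(1/4) − 1 = 0.0119829 = 1.1983%.

1.1983%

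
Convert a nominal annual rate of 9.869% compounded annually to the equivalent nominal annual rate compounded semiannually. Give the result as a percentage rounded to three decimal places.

Compounded annually, EAR = nominal = 0.098690.
Solve (1 + r/2)^2 = 1.098690: r/2 = 1.098690^(1/2) − 1 = 0.048184, so r = 0.096368 = 9.637%.

9.637%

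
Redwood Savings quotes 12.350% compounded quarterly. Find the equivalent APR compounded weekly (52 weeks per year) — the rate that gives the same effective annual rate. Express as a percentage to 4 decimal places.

EAR = (1 + 0.12350/4)^4 − 1 = 0.129338.
Solve (1 + r/52)^52 = 1.129338: r/52 = 1.129338^(1/52) − 1 = 0.002342, so r = 0.121774 = 12.1774%.

12.1774%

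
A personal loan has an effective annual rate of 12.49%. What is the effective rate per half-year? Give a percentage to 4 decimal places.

The per-half-year rate i satisfies (1 + i)^2 = 1 + 0.1249.
i = 1.1249^(1/2) − 1 = 0.0606130 = 6.0613%.

6.0613%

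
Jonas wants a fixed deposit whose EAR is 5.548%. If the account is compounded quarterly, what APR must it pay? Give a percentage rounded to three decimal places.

(1 + r/4)^4 − 1 = 0.05548, so 1 + r/4 = 1.05548^(1/4).
r/4 = 0.013590, so r = 0.054362 = 5.436%.

5.436%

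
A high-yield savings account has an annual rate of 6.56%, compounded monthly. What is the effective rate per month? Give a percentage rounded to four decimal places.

0.5467%

With a nominal annual rate compounded monthly, the periodic rate is the nominal rate divided by 12.
i = 0.0656 / 12 = 0.0054667 = 0.5467%.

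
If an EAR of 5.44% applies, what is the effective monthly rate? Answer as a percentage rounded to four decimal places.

0.4424%

The per-month rate i satisfies (1 + i)^12 = 1 + 0.0544.
i = 1.0544^(1/12) − 1 = 0.0044241 = 0.4424%.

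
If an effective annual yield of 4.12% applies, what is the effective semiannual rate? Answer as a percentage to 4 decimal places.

The per-half-year rate i satisfies (1 + i)^2 = 1 + 0.0412.
i = 1.0412^(1/2) − 1 = 0.0203921 = 2.0392%.

2.0392%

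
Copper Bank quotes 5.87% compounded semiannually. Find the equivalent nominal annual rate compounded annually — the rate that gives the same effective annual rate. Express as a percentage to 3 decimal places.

EAR = (1 + 0.0587/2)^2 − 1 = 0.059561.
Compounded annually, the equivalent nominal rate is the EAR itself: 5.956%.

5.956%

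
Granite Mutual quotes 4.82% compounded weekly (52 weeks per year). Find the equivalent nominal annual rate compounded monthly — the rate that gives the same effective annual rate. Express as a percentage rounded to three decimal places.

EAR = (1 + 0.0482/52)^52 − 1 = 0.049357.
Solve (1 + r/12)^12 = 1.049357: r/12 = 1.049357^(1/12) − 1 = 0.004023, so r = 0.048275 = 4.827%.

4.827%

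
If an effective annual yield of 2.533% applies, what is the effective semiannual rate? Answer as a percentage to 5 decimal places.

The per-half-year rate i satisfies (1 + i)^2 = 1 + 0.02533.
i = 1.02533^(1/2) − 1 = 0.0125858 = 1.25858%.

1.25858%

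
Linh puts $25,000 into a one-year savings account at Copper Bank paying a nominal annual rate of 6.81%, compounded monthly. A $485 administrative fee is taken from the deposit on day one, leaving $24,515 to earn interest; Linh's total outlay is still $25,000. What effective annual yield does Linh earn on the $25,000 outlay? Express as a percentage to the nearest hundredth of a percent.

4.95%

Value after one year: 24,515 × (1 + 0.0681/12)^12 = 24,515 × 1.070266 = $26,237.58.
Effective yield on the $25,000 outlay: 26,237.58 / 25,000 − 1 = 0.049503 = 4.95%.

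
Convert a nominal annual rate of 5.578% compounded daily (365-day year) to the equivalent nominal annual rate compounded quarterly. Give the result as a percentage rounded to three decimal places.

5.617%

EAR = (1 + 0.05578/365)^365 − 1 = 0.057361.
Solve (1 + r/4)^4 = 1.057361: r/4 = 1.057361^(1/4) − 1 = 0.014042, so r = 0.056166 = 5.617%.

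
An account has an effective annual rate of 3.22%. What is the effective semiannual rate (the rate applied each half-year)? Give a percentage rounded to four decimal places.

The per-half-year rate i satisfies (1 + i)^2 = 1 + 0.0322.
i = 1.0322^(1/2) − 1 = 0.0159724 = 1.5972%.

1.5972%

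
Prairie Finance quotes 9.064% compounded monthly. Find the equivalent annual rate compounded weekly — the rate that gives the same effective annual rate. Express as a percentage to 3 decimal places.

9.038%

EAR = (1 + 0.09064/12)^12 − 1 = 0.094502.
Solve (1 + r/52)^52 = 1.094502: r/52 = 1.094502^(1/52) − 1 = 0.001738, so r = 0.090378 = 9.038%.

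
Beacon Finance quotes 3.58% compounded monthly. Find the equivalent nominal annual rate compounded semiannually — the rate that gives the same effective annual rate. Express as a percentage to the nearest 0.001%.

EAR = (1 + 0.0358/12)^12 − 1 = 0.036393.
Solve (1 + r/2)^2 = 1.036393: r/2 = 1.036393^(1/2) − 1 = 0.018034, so r = 0.036068 = 3.607%.

3.607%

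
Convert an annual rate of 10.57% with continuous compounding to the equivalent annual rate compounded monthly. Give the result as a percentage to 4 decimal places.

EAR under continuous compounding: e^0.1057 − 1 = 0.111488.
Solve (1 + r/12)^12 = 1.111488: r/12 = 1.111488^(1/12) − 1 = 0.008847, so r = 0.106167 = 10.6167%.

10.6167%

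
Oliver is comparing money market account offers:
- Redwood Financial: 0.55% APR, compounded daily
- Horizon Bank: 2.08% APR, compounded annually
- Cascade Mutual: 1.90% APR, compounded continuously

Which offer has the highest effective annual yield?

Horizon Bank

Redwood Financial: (1 + 0.0055/365)^365 − 1 = 0.552%
Horizon Bank: compounded annually, EAR = 2.080%
Cascade Mutual: e^0.0190 − 1 = 1.918%
The highest effective annual rate is Horizon Bank at 2.080%.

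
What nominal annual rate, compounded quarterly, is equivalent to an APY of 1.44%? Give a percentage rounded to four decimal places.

(1 + r/4)^4 − 1 = 0.0144, so 1 + r/4 = 1.0144^(1/4).
r/4 = 0.003581, so r = 0.014323 = 1.4323%.

1.4323%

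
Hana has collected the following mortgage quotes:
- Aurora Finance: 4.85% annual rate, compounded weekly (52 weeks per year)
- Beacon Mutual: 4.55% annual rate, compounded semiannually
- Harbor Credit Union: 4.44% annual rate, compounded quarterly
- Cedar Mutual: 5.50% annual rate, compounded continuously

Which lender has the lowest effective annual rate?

Harbor Credit Union

Aurora Finance: (1 + 0.0485/52)^52 − 1 = 4.967%
Beacon Mutual: (1 + 0.0455/2)^2 − 1 = 4.602%
Harbor Credit Union: (1 + 0.0444/4)^4 − 1 = 4.514%
Cedar Mutual: e^0.0550 − 1 = 5.654%
The lowest effective annual rate is Harbor Credit Union at 4.514%.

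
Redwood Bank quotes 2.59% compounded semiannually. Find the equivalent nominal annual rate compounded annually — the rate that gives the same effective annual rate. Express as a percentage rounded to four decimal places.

EAR = (1 + 0.0259/2)^2 − 1 = 0.026068.
Compounded annually, the equivalent nominal rate is the EAR itself: 2.6068%.

2.6068%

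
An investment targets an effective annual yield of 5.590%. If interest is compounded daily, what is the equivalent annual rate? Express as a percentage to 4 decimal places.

5.4398%

(1 + r/365)^365 − 1 = 0.05590, so 1 + r/365 = 1.05590^(1/365).
r/365 = 0.000149, so r = 0.054398 = 5.4398%.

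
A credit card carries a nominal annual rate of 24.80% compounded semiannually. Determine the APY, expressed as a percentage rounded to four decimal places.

EAR = (1 + 0.2480/2)^2 − 1.
= (1 + 0.124000)^2 − 1 = 1.263376 − 1 = 26.3376%.

26.3376%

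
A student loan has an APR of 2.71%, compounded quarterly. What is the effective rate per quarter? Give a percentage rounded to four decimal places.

With a nominal annual rate compounded quarterly, the periodic rate is the nominal rate divided by 4.
i = 0.0271 / 4 = 0.0067750 = 0.6775%.

0.6775%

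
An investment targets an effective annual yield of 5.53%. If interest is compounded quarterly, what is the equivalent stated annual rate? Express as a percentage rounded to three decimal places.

(1 + r/4)^4 − 1 = 0.0553, so 1 + r/4 = 1.0553^(1/4).
r/4 = 0.013547, so r = 0.054189 = 5.419%.

5.419%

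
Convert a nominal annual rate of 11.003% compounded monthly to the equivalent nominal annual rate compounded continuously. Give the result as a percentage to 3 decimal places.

EAR = (1 + 0.11003/12)^12 − 1 = 0.115752.
Equivalent continuous rate: r = ln(1 + 0.115752) = 0.109529 = 10.953%.

10.953%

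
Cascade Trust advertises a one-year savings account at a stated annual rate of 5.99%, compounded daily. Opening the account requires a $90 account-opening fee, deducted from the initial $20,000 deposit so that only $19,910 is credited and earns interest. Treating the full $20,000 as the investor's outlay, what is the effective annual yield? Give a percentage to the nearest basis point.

Value after one year: 19,910 × (1 + 0.0599/365)^365 = 19,910 × 1.061725 = $21,138.95.
Effective yield on the $20,000 outlay: 21,138.95 / 20,000 − 1 = 0.056947 = 5.69%.

5.69%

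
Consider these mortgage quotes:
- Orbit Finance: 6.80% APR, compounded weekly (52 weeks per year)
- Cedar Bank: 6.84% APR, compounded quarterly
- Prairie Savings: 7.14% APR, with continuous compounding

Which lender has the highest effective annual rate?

Orbit Finance: (1 + 0.0680/52)^52 − 1 = 7.032%
Cedar Bank: (1 + 0.0684/4)^4 − 1 = 7.017%
Prairie Savings: e^0.0714 − 1 = 7.401%
The highest effective annual rate is Prairie Savings at 7.401%.

Prairie Savings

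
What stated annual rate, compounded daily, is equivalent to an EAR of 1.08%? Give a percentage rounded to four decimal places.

(1 + r/365)^365 − 1 = 0.0108, so 1 + r/365 = 1.0108^(1/365).
r/365 = 0.000029, so r = 0.010742 = 1.0742%.

1.0742%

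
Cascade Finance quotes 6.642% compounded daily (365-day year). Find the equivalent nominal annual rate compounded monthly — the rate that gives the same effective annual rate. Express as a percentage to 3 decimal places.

EAR = (1 + 0.06642/365)^365 − 1 = 0.068669.
Solve (1 + r/12)^12 = 1.068669: r/12 = 1.068669^(1/12) − 1 = 0.005550, so r = 0.066598 = 6.660%.

6.660%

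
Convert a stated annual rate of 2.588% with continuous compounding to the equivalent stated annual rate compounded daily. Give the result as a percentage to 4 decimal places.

2.5881%

EAR under continuous compounding: e^0.02588 − 1 = 0.026218.
Solve (1 + r/365)^365 = 1.026218: r/365 = 1.026218^(1/365) − 1 = 0.000071, so r = 0.025881 = 2.5881%.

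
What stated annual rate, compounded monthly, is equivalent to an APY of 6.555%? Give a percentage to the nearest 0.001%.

(1 + r/12)^12 − 1 = 0.06555, so 1 + r/12 = 1.06555^(1/12).
r/12 = 0.005305, so r = 0.063659 = 6.366%.

6.366%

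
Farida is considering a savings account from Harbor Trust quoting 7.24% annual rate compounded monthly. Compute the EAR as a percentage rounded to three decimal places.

7.485%

EAR = (1 + 0.0724/12)^12 − 1.
= 1.074851 − 1 = 7.485%.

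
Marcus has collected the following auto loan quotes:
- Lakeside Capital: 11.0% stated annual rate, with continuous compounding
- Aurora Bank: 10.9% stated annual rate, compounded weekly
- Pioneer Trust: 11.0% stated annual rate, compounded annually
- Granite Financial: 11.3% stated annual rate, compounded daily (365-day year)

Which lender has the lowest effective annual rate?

Lakeside Capital: e^0.110 − 1 = 11.628%
Aurora Bank: (1 + 0.109/52)^52 − 1 = 11.504%
Pioneer Trust: compounded annually, EAR = 11.000%
Granite Financial: (1 + 0.113/365)^365 − 1 = 11.961%
The lowest effective annual rate is Pioneer Trust at 11.000%.

Pioneer Trust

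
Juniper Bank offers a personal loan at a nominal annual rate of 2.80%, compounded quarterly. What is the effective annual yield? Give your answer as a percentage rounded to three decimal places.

2.830%

EAR = (1 + 0.0280/4)^4 − 1.
= (1 + 0.007000)^4 − 1 = 1.028295 − 1 = 2.830%.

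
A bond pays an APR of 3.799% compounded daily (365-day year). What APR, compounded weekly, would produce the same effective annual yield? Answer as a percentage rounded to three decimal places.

EAR = (1 + 0.03799/365)^365 − 1 = 0.038719.
Solve (1 + r/52)^52 = 1.038719: r/52 = 1.038719^(1/52) − 1 = 0.000731, so r = 0.038002 = 3.800%.

3.800%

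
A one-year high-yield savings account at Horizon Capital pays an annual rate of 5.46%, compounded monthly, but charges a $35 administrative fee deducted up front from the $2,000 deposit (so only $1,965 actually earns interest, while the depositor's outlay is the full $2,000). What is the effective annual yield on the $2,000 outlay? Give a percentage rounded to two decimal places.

Value after one year: 1,965 × (1 + 0.0546/12)^12 = 1,965 × 1.055987 = $2,075.02.
Effective yield on the $2,000 outlay: 2,075.02 / 2,000 − 1 = 0.037508 = 3.75%.

3.75%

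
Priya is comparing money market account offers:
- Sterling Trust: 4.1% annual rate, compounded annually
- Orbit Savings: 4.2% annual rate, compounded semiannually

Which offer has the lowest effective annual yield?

Sterling Trust: compounded annually, EAR = 4.100%
Orbit Savings: (1 + 0.042/2)^2 − 1 = 4.244%
The lowest effective annual rate is Sterling Trust at 4.100%.

Sterling Trust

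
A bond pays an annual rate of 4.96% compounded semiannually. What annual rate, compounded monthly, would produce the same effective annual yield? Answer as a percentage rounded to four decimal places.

EAR = (1 + 0.0496/2)^2 − 1 = 0.050215.
Solve (1 + r/12)^12 = 1.050215: r/12 = 1.050215^(1/12) − 1 = 0.004091, so r = 0.049095 = 4.9095%.

4.9095%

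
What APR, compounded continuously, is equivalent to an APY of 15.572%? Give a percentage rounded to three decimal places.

Continuous: nominal r satisfies e^r − 1 = 0.15572.
r = ln(1 + 0.15572) = ln(1.15572) = 0.144724 = 14.472%.

14.472%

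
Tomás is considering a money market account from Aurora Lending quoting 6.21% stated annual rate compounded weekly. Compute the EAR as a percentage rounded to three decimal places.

6.403%

EAR = (1 + 0.0621/52)^52 − 1.
= (1 + 0.001194)^52 − 1 = 1.064029 − 1 = 6.403%.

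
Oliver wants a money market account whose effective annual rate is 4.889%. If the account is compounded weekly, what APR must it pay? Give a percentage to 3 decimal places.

(1 + r/52)^52 − 1 = 0.04889, so 1 + r/52 = 1.04889^(1/52).
r/52 = 0.000918, so r = 0.047754 = 4.775%.

4.775%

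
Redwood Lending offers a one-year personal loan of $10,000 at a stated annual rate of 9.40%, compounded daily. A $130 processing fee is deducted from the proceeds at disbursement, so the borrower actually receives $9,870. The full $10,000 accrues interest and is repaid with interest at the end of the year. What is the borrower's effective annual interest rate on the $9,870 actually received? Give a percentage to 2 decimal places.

11.30%

Amount owed after one year: 10,000 × (1 + 0.0940/365)^365 = 10,000 × 1.098546 = $10,985.46.
Effective rate on net proceeds: 10,985.46 / 9,870 − 1 = 0.113016 = 11.30%.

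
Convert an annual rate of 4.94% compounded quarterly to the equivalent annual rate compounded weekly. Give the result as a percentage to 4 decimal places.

EAR = (1 + 0.0494/4)^4 − 1 = 0.050323.
Solve (1 + r/52)^52 = 1.050323: r/52 = 1.050323^(1/52) − 1 = 0.000945, so r = 0.049121 = 4.9121%.

4.9121%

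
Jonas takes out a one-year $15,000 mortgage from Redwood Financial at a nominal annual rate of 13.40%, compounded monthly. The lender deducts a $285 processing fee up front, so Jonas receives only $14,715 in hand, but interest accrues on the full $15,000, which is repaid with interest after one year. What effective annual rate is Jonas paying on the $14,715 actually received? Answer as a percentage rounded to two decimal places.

Amount owed after one year: 15,000 × (1 + 0.1340/12)^12 = 15,000 × 1.142544 = $17,138.16.
Effective rate on net proceeds: 17,138.16 / 14,715 − 1 = 0.164673 = 16.47%.

16.47%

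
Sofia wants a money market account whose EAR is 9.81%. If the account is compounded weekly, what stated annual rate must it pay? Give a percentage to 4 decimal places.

(1 + r/52)^52 − 1 = 0.0981, so 1 + r/52 = 1.0981^(1/52).
r/52 = 0.001801, so r = 0.093666 = 9.3666%.

9.3666%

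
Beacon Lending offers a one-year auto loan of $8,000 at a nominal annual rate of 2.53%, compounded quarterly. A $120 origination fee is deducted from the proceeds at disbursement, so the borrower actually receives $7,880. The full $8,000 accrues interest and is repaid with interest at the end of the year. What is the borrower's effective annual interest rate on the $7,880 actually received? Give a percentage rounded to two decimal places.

4.12%

Amount owed after one year: 8,000 × (1 + 0.0253/4)^4 = 8,000 × 1.025541 = $8,204.33.
Effective rate on net proceeds: 8,204.33 / 7,880 − 1 = 0.041158 = 4.12%.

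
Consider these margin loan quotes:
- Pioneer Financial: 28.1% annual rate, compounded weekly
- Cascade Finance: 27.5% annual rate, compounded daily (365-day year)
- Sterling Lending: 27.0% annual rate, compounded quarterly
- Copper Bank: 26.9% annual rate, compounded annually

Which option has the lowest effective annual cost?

Pioneer Financial: (1 + 0.281/52)^52 − 1 = 32.345%
Cascade Finance: (1 + 0.275/365)^365 − 1 = 31.639%
Sterling Lending: (1 + 0.270/4)^4 − 1 = 29.859%
Copper Bank: compounded annually, EAR = 26.900%
The lowest effective annual rate is Copper Bank at 26.900%.

Copper Bank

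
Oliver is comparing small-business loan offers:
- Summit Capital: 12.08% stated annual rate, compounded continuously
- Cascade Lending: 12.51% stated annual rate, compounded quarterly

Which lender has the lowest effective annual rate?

Summit Capital

Summit Capital: e^0.1208 − 1 = 12.840%
Cascade Lending: (1 + 0.1251/4)^4 − 1 = 13.109%
The lowest effective annual rate is Summit Capital at 12.840%.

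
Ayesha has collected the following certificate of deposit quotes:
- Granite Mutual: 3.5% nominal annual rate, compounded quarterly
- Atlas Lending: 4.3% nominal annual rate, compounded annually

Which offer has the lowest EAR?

Granite Mutual

Granite Mutual: (1 + 0.035/4)^4 − 1 = 3.546%
Atlas Lending: compounded annually, EAR = 4.300%
The lowest effective annual rate is Granite Mutual at 3.546%.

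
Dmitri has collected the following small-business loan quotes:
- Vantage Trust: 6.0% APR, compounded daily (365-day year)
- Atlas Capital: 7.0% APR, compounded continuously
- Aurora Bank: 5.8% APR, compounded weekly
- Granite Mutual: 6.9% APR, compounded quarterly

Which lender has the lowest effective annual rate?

Aurora Bank

Vantage Trust: (1 + 0.060/365)^365 − 1 = 6.183%
Atlas Capital: e^0.070 − 1 = 7.251%
Aurora Bank: (1 + 0.058/52)^52 − 1 = 5.968%
Granite Mutual: (1 + 0.069/4)^4 − 1 = 7.081%
The lowest effective annual rate is Aurora Bank at 5.968%.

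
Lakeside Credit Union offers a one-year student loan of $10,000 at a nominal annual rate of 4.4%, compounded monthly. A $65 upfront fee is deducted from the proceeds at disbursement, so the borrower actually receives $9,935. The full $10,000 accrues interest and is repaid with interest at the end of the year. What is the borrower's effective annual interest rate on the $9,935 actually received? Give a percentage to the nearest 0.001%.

Amount owed after one year: 10,000 × (1 + 0.044/12)^12 = 10,000 × 1.044898 = $10,448.98.
Effective rate on net proceeds: 10,448.98 / 9,935 − 1 = 0.051735 = 5.173%.

5.173%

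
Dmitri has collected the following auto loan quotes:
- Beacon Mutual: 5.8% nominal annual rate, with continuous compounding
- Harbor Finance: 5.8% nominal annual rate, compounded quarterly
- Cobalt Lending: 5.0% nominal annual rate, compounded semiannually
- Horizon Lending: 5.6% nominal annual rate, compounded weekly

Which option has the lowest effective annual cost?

Beacon Mutual: e^0.058 − 1 = 5.971%
Harbor Finance: (1 + 0.058/4)^4 − 1 = 5.927%
Cobalt Lending: (1 + 0.050/2)^2 − 1 = 5.062%
Horizon Lending: (1 + 0.056/52)^52 − 1 = 5.757%
The lowest effective annual rate is Cobalt Lending at 5.062%.

Cobalt Lending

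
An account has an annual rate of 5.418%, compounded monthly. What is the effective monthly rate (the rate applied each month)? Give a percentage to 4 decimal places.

0.4515%

With a nominal annual rate compounded monthly, the periodic rate is the nominal rate divided by 12.
i = 0.05418 / 12 = 0.0045150 = 0.4515%.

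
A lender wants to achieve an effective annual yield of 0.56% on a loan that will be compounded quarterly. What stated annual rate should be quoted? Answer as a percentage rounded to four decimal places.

0.5588%

(1 + r/4)^4 − 1 = 0.0056, so 1 + r/4 = 1.0056^(1/4).
r/4 = 0.001397, so r = 0.005588 = 0.5588%.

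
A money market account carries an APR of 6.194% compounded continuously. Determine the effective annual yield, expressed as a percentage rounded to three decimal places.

6.390%

With continuous compounding, EAR = e^0.06194 − 1.
e^0.06194 = 1.063899, so EAR = 0.063899 = 6.390%.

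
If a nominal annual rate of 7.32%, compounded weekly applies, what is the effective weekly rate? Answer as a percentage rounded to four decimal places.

0.1408%

With a nominal annual rate compounded weekly, the periodic rate is the nominal rate divided by 52.
i = 0.0732 / 52 = 0.0014077 = 0.1408%.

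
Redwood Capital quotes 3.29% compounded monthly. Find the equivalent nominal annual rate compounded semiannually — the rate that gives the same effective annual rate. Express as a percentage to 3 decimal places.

EAR = (1 + 0.0329/12)^12 − 1 = 0.033401.
Solve (1 + r/2)^2 = 1.033401: r/2 = 1.033401^(1/2) − 1 = 0.016563, so r = 0.033126 = 3.313%.

3.313%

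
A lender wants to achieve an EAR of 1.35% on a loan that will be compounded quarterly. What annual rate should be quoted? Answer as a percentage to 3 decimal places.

1.343%

(1 + r/4)^4 − 1 = 0.0135, so 1 + r/4 = 1.0135^(1/4).
r/4 = 0.003358, so r = 0.013432 = 1.343%.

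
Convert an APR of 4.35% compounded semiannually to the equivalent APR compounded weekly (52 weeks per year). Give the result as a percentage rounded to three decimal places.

4.305%

EAR = (1 + 0.0435/2)^2 − 1 = 0.043973.
Solve (1 + r/52)^52 = 1.043973: r/52 = 1.043973^(1/52) − 1 = 0.000828, so r = 0.043051 = 4.305%.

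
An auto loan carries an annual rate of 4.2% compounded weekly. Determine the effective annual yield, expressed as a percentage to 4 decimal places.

4.2877%

EAR = (1 + 0.042/52)^52 − 1.
= (1 + 0.000808)^52 − 1 = 1.042877 − 1 = 4.2877%.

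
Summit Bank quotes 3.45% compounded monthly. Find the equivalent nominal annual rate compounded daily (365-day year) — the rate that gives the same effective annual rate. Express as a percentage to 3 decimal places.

EAR = (1 + 0.0345/12)^12 − 1 = 0.035051.
Solve (1 + r/365)^365 = 1.035051: r/365 = 1.035051^(1/365) − 1 = 0.000094, so r = 0.034452 = 3.445%.

3.445%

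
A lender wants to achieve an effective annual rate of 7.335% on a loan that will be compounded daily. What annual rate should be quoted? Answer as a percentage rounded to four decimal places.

(1 + r/365)^365 − 1 = 0.07335, so 1 + r/365 = 1.07335^(1/365).
r/365 = 0.000194, so r = 0.070791 = 7.0791%.

7.0791%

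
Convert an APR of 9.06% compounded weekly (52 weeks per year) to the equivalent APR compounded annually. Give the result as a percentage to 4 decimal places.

EAR = (1 + 0.0906/52)^52 − 1 = 0.094745.
Compounded annually, the equivalent nominal rate is the EAR itself: 9.4745%.

9.4745%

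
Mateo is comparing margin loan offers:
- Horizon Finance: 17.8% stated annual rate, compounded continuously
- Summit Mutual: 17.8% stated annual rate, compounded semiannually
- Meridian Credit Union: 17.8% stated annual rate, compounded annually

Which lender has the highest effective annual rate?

Horizon Finance

Horizon Finance: e^0.178 − 1 = 19.483%
Summit Mutual: (1 + 0.178/2)^2 − 1 = 18.592%
Meridian Credit Union: compounded annually, EAR = 17.800%
The highest effective annual rate is Horizon Finance at 19.483%.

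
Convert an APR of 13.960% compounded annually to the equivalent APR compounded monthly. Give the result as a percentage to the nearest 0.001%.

Compounded annually, EAR = nominal = 0.139600.
Solve (1 + r/12)^12 = 1.139600: r/12 = 1.139600^(1/12) − 1 = 0.010949, so r = 0.131391 = 13.139%.

13.139%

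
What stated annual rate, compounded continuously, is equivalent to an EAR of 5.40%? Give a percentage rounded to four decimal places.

Continuous: nominal r satisfies e^r − 1 = 0.0540.
r = ln(1 + 0.0540) = ln(1.0540) = 0.052592 = 5.2592%.

5.2592%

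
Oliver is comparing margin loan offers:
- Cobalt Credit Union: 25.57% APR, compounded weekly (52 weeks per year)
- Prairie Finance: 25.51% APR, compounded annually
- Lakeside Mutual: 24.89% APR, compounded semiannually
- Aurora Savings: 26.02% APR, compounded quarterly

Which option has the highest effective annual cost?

Cobalt Credit Union

Cobalt Credit Union: (1 + 0.2557/52)^52 − 1 = 29.056%
Prairie Finance: compounded annually, EAR = 25.510%
Lakeside Mutual: (1 + 0.2489/2)^2 − 1 = 26.439%
Aurora Savings: (1 + 0.2602/4)^4 − 1 = 28.671%
The highest effective annual rate is Cobalt Credit Union at 29.056%.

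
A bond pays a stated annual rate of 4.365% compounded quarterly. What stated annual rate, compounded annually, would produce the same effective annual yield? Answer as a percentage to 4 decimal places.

4.4370%

EAR = (1 + 0.04365/4)^4 − 1 = 0.044370.
Compounded annually, the equivalent nominal rate is the EAR itself: 4.4370%.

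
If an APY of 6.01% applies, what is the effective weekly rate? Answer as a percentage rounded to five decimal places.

The per-week rate i satisfies (1 + i)^52 = 1 + 0.0601.
i = 1.0601^(1/52) − 1 = 0.0011230 = 0.11230%.

0.11230%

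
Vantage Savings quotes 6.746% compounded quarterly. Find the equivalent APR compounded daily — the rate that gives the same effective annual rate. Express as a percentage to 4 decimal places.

6.6904%

EAR = (1 + 0.06746/4)^4 − 1 = 0.069186.
Solve (1 + r/365)^365 = 1.069186: r/365 = 1.069186^(1/365) − 1 = 0.000183, so r = 0.066904 = 6.6904%.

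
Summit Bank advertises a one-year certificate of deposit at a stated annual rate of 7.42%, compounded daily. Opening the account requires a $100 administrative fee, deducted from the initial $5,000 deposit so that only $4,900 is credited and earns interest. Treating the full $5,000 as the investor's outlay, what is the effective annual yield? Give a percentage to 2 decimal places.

Value after one year: 4,900 × (1 + 0.0742/365)^365 = 4,900 × 1.077014 = $5,277.37.
Effective yield on the $5,000 outlay: 5,277.37 / 5,000 − 1 = 0.055474 = 5.55%.

5.55%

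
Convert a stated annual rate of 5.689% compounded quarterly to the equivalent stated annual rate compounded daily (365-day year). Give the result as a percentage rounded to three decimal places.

5.649%

EAR = (1 + 0.05689/4)^4 − 1 = 0.058115.
Solve (1 + r/365)^365 = 1.058115: r/365 = 1.058115^(1/365) − 1 = 0.000155, so r = 0.056494 = 5.649%.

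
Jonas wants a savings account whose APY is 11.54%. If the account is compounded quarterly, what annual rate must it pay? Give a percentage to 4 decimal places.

11.0718%

(1 + r/4)^4 − 1 = 0.1154, so 1 + r/4 = 1.1154^(1/4).
r/4 = 0.027679, so r = 0.110718 = 11.0718%.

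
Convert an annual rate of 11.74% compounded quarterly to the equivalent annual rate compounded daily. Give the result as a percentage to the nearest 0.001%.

11.573%

EAR = (1 + 0.1174/4)^4 − 1 = 0.122670.
Solve (1 + r/365)^365 = 1.122670: r/365 = 1.122670^(1/365) − 1 = 0.000317, so r = 0.115728 = 11.573%.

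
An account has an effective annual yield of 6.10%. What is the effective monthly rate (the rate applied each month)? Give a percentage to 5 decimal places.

The per-month rate i satisfies (1 + i)^12 = 1 + 0.0610.
i = 1.0610^(1/12) − 1 = 0.0049465 = 0.49465%.

0.49465%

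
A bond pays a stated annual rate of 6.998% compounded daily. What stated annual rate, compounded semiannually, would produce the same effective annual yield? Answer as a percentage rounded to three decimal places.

EAR = (1 + 0.06998/365)^365 − 1 = 0.072480.
Solve (1 + r/2)^2 = 1.072480: r/2 = 1.072480^(1/2) − 1 = 0.035606, so r = 0.071212 = 7.121%.

7.121%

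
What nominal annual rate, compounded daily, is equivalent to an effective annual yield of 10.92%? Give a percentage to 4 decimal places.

(1 + r/365)^365 − 1 = 0.1092, so 1 + r/365 = 1.1092^(1/365).
r/365 = 0.000284, so r = 0.103654 = 10.3654%.

10.3654%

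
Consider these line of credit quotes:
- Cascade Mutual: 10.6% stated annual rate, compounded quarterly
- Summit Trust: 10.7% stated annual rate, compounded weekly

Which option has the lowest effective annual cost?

Cascade Mutual: (1 + 0.106/4)^4 − 1 = 11.029%
Summit Trust: (1 + 0.107/52)^52 − 1 = 11.281%
The lowest effective annual rate is Cascade Mutual at 11.029%.

Cascade Mutual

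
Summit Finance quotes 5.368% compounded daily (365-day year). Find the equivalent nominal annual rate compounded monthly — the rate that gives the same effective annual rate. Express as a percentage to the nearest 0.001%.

5.380%

EAR = (1 + 0.05368/365)^365 − 1 = 0.055143.
Solve (1 + r/12)^12 = 1.055143: r/12 = 1.055143^(1/12) − 1 = 0.004483, so r = 0.053796 = 5.380%.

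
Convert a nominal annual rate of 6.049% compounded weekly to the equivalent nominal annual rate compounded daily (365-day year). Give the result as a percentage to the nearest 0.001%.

EAR = (1 + 0.06049/52)^52 − 1 = 0.062320.
Solve (1 + r/365)^365 = 1.062320: r/365 = 1.062320^(1/365) − 1 = 0.000166, so r = 0.060460 = 6.046%.

6.046%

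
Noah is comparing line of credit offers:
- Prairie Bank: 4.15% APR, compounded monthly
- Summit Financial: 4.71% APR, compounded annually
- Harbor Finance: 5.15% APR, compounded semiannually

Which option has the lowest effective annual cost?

Prairie Bank: (1 + 0.0415/12)^12 − 1 = 4.230%
Summit Financial: compounded annually, EAR = 4.710%
Harbor Finance: (1 + 0.0515/2)^2 − 1 = 5.216%
The lowest effective annual rate is Prairie Bank at 4.230%.

Prairie Bank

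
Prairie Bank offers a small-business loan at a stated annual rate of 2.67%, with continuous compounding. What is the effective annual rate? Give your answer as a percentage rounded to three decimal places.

2.706%

With continuous compounding, EAR = e^0.0267 − 1.
e^0.0267 = 1.027060, so EAR = 0.027060 = 2.706%.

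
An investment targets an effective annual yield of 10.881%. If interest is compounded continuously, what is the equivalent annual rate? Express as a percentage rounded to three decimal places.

Continuous: nominal r satisfies e^r − 1 = 0.10881.
r = ln(1 + 0.10881) = ln(1.10881) = 0.103287 = 10.329%.

10.329%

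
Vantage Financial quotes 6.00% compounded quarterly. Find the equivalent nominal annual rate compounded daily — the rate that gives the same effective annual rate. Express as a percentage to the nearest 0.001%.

EAR = (1 + 0.0600/4)^4 − 1 = 0.061364.
Solve (1 + r/365)^365 = 1.061364: r/365 = 1.061364^(1/365) − 1 = 0.000163, so r = 0.059559 = 5.956%.

5.956%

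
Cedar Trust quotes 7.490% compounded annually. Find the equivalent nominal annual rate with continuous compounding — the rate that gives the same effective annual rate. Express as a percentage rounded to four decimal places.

7.2228%

Compounded annually, EAR = nominal = 0.074900.
Equivalent continuous rate: r = ln(1 + 0.074900) = 0.072228 = 7.2228%.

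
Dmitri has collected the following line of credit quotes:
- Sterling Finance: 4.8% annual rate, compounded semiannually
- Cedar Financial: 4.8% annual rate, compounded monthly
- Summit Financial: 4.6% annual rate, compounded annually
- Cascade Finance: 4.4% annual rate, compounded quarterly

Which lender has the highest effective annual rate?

Sterling Finance: (1 + 0.048/2)^2 − 1 = 4.858%
Cedar Financial: (1 + 0.048/12)^12 − 1 = 4.907%
Summit Financial: compounded annually, EAR = 4.600%
Cascade Finance: (1 + 0.044/4)^4 − 1 = 4.473%
The highest effective annual rate is Cedar Financial at 4.907%.

Cedar Financial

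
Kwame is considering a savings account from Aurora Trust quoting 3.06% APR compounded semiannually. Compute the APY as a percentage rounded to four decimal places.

3.0834%

EAR = (1 + 0.0306/2)^2 − 1.
= 1.030834 − 1 = 3.0834%.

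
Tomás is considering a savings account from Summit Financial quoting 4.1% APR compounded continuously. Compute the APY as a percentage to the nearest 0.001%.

With continuous compounding, EAR = e^0.041 − 1.
e^0.041 = 1.041852, so EAR = 0.041852 = 4.185%.

4.185%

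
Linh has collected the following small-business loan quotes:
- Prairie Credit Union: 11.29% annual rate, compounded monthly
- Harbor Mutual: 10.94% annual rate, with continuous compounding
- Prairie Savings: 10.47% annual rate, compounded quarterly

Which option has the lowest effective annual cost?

Prairie Savings

Prairie Credit Union: (1 + 0.1129/12)^12 − 1 = 11.893%
Harbor Mutual: e^0.1094 − 1 = 11.561%
Prairie Savings: (1 + 0.1047/4)^4 − 1 = 10.888%
The lowest effective annual rate is Prairie Savings at 10.888%.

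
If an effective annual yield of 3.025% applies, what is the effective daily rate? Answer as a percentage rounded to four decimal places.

The per-day rate i satisfies (1 + i)^365 = 1 + 0.03025.
i = 1.03025^(1/365) − 1 = 0.0000817 = 0.0082%.

0.0082%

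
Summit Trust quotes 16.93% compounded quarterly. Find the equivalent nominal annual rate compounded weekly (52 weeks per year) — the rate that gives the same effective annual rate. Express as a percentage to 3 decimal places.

16.608%

EAR = (1 + 0.1693/4)^4 − 1 = 0.180355.
Solve (1 + r/52)^52 = 1.180355: r/52 = 1.180355^(1/52) − 1 = 0.003194, so r = 0.166080 = 16.608%.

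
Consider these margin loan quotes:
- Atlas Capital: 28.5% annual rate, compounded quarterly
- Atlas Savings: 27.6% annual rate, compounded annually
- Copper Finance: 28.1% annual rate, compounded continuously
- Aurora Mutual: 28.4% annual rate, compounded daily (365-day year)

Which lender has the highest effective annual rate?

Aurora Mutual

Atlas Capital: (1 + 0.285/4)^4 − 1 = 31.693%
Atlas Savings: compounded annually, EAR = 27.600%
Copper Finance: e^0.281 − 1 = 32.445%
Aurora Mutual: (1 + 0.284/365)^365 − 1 = 32.829%
The highest effective annual rate is Aurora Mutual at 32.829%.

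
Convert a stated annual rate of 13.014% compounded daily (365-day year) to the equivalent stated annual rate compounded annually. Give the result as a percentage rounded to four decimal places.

13.8961%

EAR = (1 + 0.13014/365)^365 − 1 = 0.138961.
Compounded annually, the equivalent nominal rate is the EAR itself: 13.8961%.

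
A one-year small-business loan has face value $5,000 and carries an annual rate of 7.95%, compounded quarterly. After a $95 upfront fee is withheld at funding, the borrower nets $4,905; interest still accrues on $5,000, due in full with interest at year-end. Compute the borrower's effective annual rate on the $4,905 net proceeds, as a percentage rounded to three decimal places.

Amount owed after one year: 5,000 × (1 + 0.0795/4)^4 = 5,000 × 1.081902 = $5,409.51.
Effective rate on net proceeds: 5,409.51 / 4,905 − 1 = 0.102856 = 10.286%.

10.286%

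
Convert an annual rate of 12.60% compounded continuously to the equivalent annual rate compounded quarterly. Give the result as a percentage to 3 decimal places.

12.801%

EAR under continuous compounding: e^0.1260 − 1 = 0.134282.
Solve (1 + r/4)^4 = 1.134282: r/4 = 1.134282^(1/4) − 1 = 0.032001, so r = 0.128006 = 12.801%.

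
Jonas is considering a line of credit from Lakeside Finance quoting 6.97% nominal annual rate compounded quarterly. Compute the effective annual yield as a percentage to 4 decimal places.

7.1543%

EAR = (1 + 0.0697/4)^4 − 1.
= (1 + 0.017425)^4 − 1 = 1.071543 − 1 = 7.1543%.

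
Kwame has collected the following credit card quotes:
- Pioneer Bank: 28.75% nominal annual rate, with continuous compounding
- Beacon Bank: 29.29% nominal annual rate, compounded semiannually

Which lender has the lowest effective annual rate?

Beacon Bank

Pioneer Bank: e^0.2875 − 1 = 33.309%
Beacon Bank: (1 + 0.2929/2)^2 − 1 = 31.435%
The lowest effective annual rate is Beacon Bank at 31.435%.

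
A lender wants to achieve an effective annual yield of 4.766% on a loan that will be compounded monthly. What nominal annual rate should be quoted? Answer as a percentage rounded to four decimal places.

4.6650%

(1 + r/12)^12 − 1 = 0.04766, so 1 + r/12 = 1.04766^(1/12).
r/12 = 0.003887, so r = 0.046650 = 4.6650%.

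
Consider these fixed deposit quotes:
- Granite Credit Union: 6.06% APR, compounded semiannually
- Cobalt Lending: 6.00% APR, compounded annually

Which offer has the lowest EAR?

Granite Credit Union: (1 + 0.0606/2)^2 − 1 = 6.152%
Cobalt Lending: compounded annually, EAR = 6.000%
The lowest effective annual rate is Cobalt Lending at 6.000%.

Cobalt Lending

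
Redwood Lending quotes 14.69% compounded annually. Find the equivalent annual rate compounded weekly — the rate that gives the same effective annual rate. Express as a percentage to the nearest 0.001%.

13.724%

Compounded annually, EAR = nominal = 0.146900.
Solve (1 + r/52)^52 = 1.146900: r/52 = 1.146900^(1/52) − 1 = 0.002639, so r = 0.137243 = 13.724%.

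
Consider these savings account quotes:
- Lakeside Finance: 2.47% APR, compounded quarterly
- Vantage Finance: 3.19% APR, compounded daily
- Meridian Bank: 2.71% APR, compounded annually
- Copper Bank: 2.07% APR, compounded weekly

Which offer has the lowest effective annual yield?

Lakeside Finance: (1 + 0.0247/4)^4 − 1 = 2.493%
Vantage Finance: (1 + 0.0319/365)^365 − 1 = 3.241%
Meridian Bank: compounded annually, EAR = 2.710%
Copper Bank: (1 + 0.0207/52)^52 − 1 = 2.091%
The lowest effective annual rate is Copper Bank at 2.091%.

Copper Bank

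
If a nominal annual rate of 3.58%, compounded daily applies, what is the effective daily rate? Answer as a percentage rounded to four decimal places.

With a nominal annual rate compounded daily, the periodic rate is the nominal rate divided by 365.
i = 0.0358 / 365 = 0.0000981 = 0.0098%.

0.0098%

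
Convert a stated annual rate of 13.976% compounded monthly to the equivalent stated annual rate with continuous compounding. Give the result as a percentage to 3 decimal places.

13.895%

EAR = (1 + 0.13976/12)^12 − 1 = 0.149069.
Equivalent continuous rate: r = ln(1 + 0.149069) = 0.138952 = 13.895%.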